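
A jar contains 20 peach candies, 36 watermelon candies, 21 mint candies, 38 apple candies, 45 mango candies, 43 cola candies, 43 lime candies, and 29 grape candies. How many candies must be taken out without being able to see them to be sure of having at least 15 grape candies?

261

The worst case draws every non-grape candy first: 20 + 36 + 21 + 38 + 45 + 43 + 43 = 246.
The next 15 draws are then forced to be grape, giving 246 + 15 = 261.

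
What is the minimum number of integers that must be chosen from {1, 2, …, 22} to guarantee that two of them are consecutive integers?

Partition {1, …, 22} into 11 pairs: {1,2}, {3,4}, …, {21,22}.
Choosing 11 integers — say the 11 even numbers 2, 4, …, 22 — takes one from each pair and avoids the property.
Choosing 12 forces two into the same pair by pigeonhole, and those are consecutive. So 12.

12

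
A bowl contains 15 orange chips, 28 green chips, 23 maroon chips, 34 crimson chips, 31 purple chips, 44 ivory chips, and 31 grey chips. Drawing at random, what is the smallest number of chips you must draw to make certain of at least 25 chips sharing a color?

159

Treat the 7 colors as pigeonholes.
In the worst case we take at most 24 of each color, but all 15 orange and all 23 maroon (fewer than 24), giving 15 + 24 + 23 + 24 + 24 + 24 + 24 = 158.
One more chip then forces some color to 25, so 158 + 1 = 159.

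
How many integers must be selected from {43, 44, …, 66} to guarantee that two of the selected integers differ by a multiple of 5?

Use the pigeonhole principle on residue classes: group the integers by remainder mod 5; there are 5 residue classes, each nonempty in this range.
Choosing one from each class (5 integers) avoids any shared remainder.
One more choice must repeat a class, so two differ by a multiple of 5. Hence 5 + 1 = 6.

6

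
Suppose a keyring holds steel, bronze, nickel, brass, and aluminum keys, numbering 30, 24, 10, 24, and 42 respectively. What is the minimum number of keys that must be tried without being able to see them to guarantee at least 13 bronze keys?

119

The worst case draws every non-bronze key first: 30 + 10 + 24 + 42 = 106.
The next 13 draws are then forced to be bronze, giving 106 + 13 = 119.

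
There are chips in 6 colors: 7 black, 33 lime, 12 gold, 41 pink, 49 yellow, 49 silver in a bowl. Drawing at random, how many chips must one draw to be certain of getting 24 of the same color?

In the worst case we take at most 23 of each color, but all 7 black and all 12 gold (fewer than 23), giving 7 + 23 + 12 + 23 + 23 + 23 = 111.
One more chip then forces some color to 24, so 111 + 1 = 112.

112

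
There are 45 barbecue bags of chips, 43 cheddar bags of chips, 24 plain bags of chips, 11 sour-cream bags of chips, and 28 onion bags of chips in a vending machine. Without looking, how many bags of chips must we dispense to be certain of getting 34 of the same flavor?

Treat the 5 flavors as pigeonholes.
In the worst case we take at most 33 of each flavor, but all 24 plain, all 11 sour-cream, and all 28 onion (fewer than 33), giving 33 + 33 + 24 + 11 + 28 = 129.
One more bag of chips then forces some flavor to 34, so 129 + 1 = 130.

130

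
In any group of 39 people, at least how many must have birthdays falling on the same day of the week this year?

If each of the 7 days of the week held at most 5, the total would be at most 7 × 5 = 35 < 39, a contradiction.
So at least one holds ⌈39/7⌉ = 6.

6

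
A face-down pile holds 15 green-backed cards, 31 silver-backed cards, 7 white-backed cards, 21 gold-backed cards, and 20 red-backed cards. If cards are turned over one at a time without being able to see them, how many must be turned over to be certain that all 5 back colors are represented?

88

The hardest back color to obtain is white-backed: we could draw every other card first — 94 − 7 = 87 cards — without a single white-backed one.
The next draw must be white-backed, so 87 + 1 = 88.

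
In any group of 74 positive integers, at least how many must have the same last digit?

8

The 74 positive integers fall into 10 possible last digits.
If each of the 10 possible last digits held at most 7, the total would be at most 10 × 7 = 70 < 74, a contradiction.
So at least one holds ⌈74/10⌉ = 8.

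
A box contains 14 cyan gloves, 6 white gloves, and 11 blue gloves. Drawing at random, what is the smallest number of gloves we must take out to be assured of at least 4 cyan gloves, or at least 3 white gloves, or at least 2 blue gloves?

The worst case stops just short of every target: 3 cyan, 2 white, 1 blue — 3 + 2 + 1 = 6 gloves.
One more glove must push some color to its target, so 6 + 1 = 7.

7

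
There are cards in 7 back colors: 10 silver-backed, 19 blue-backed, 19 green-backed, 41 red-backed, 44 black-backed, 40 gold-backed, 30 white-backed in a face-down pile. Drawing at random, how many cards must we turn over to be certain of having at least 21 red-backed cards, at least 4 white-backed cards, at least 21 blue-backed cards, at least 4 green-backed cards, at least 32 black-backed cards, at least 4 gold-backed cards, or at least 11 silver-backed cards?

90

The worst case stops just short of every target: 10 silver-backed, all 19 blue-backed, 3 green-backed, 20 red-backed, 31 black-backed, 3 gold-backed, 3 white-backed — 10 + 19 + 3 + 20 + 31 + 3 + 3 = 89 cards.
One more card must push some back color to its target, so 89 + 1 = 90.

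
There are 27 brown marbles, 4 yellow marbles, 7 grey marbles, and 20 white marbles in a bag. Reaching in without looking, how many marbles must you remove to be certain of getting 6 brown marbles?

37

The worst case draws every non-brown marble first: 4 + 7 + 20 = 31.
The next 6 draws are then forced to be brown, giving 31 + 6 = 37.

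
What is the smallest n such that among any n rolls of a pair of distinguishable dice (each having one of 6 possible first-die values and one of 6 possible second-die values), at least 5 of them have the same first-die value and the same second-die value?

There are 6 × 6 = 36 (first-die value, second-die value) combinations acting as pigeonholes.
With 36 × 4 = 144 rolls of a pair of distinguishable dice we could place exactly 4 in each, with no (first-die value, second-die value) pair reaching 5.
One more forces some (first-die value, second-die value) pair to hold 5, so 144 + 1 = 145.

145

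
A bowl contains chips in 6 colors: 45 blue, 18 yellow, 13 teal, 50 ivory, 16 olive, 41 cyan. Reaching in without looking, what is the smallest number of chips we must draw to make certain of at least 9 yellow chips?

174

To avoid yellow chips as long as possible, exhaust the other 5 colors first.
The worst case draws every non-yellow chip first: 45 + 13 + 50 + 16 + 41 = 165.
The next 9 draws are then forced to be yellow, giving 165 + 9 = 174.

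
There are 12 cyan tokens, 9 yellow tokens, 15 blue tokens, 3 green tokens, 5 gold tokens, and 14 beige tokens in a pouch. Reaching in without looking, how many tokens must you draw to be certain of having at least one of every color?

56

The hardest color to obtain is green: we could draw every other token first — 58 − 3 = 55 tokens — without a single green one.
The next draw must be green, so 55 + 1 = 56.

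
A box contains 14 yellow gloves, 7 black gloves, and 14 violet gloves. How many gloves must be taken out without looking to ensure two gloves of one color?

Treat the 3 colors as pigeonholes.
The worst case takes 1 glove of each color without reaching 2 of any: 3 × 1 = 3.
The next glove must bring some color to 2, so 3 + 1 = 4.

4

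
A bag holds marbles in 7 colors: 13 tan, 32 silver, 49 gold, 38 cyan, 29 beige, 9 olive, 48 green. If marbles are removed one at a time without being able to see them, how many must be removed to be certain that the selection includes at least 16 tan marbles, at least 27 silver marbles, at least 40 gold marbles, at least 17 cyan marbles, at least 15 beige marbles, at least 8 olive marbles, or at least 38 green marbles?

Each of the 7 colors has its own threshold; avoid all of them simultaneously.
The worst case stops just short of every target: all 13 tan, 26 silver, 39 gold, 16 cyan, 14 beige, 7 olive, 37 green — 13 + 26 + 39 + 16 + 14 + 7 + 37 = 152 marbles.
One more marble must push some color to its target, so 152 + 1 = 153.

153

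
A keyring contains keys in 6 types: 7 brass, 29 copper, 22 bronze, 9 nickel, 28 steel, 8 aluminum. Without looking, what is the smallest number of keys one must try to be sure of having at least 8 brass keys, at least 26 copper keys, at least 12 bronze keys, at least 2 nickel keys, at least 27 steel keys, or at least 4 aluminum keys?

The worst case stops just short of every target: 7 brass, 25 copper, 11 bronze, 1 nickel, 26 steel, 3 aluminum — 7 + 25 + 11 + 1 + 26 + 3 = 73 keys.
One more key must push some type to its target, so 73 + 1 = 74.

74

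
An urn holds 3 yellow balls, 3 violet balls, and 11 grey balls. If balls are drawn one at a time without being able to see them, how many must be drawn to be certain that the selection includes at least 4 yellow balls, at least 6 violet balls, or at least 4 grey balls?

10

Each of the 3 colors has its own threshold; avoid all of them simultaneously.
The worst case stops just short of every target: 3 yellow, all 3 violet, 3 grey — 3 + 3 + 3 = 9 balls.
One more ball must push some color to its target, so 9 + 1 = 10.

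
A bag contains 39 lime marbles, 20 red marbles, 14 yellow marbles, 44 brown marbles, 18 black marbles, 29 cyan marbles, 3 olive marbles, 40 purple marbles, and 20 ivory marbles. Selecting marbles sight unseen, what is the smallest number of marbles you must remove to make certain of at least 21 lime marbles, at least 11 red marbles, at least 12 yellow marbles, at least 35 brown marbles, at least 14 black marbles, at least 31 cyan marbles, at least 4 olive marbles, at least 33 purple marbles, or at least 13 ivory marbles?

The worst case stops just short of every target: 20 lime, 10 red, 11 yellow, 34 brown, 13 black, all 29 cyan, 3 olive, 32 purple, 12 ivory — 20 + 10 + 11 + 34 + 13 + 29 + 3 + 32 + 12 = 164 marbles.
One more marble must push some color to its target, so 164 + 1 = 165.

165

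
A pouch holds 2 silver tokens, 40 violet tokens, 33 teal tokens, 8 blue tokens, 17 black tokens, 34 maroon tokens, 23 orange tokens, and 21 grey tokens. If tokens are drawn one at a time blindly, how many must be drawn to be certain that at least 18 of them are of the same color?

Treat the 8 colors as pigeonholes.
In the worst case we take at most 17 of each color, but all 2 silver and all 8 blue (fewer than 17), giving 2 + 17 + 17 + 8 + 17 + 17 + 17 + 17 = 112.
One more token then forces some color to 18, so 112 + 1 = 113.

113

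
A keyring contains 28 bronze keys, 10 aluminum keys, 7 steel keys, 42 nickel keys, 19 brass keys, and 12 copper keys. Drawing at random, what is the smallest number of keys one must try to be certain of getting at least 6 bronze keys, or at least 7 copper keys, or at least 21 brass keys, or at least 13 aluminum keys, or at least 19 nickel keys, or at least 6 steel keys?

The worst case stops just short of every target: 5 bronze, all 10 aluminum, 5 steel, 18 nickel, all 19 brass, 6 copper — 5 + 10 + 5 + 18 + 19 + 6 = 63 keys.
One more key must push some type to its target, so 63 + 1 = 64.

64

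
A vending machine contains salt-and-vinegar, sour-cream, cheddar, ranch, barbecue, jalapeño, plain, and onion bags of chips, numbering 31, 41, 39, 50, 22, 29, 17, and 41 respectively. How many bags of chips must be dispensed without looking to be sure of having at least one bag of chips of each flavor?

The hardest flavor to obtain is plain: we could draw every other bag of chips first — 270 − 17 = 253 bags of chips — without a single plain one.
The next draw must be plain, so 253 + 1 = 254.

254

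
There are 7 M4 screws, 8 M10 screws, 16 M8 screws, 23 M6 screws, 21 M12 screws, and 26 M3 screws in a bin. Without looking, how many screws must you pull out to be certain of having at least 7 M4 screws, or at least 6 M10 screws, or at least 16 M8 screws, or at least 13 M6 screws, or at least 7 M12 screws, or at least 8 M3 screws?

52

The worst case stops just short of every target: 6 M4, 5 M10, 15 M8, 12 M6, 6 M12, 7 M3 — 6 + 5 + 15 + 12 + 6 + 7 = 51 screws.
One more screw must push some size to its target, so 51 + 1 = 52.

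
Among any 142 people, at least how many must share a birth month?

The 142 people fall into 12 months of the year.
If each of the 12 months of the year held at most 11, the total would be at most 12 × 11 = 132 < 142, a contradiction.
So at least one holds ⌈142/12⌉ = 12.

12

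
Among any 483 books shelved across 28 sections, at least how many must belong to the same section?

If each of the 28 sections held at most 17, the total would be at most 28 × 17 = 476 < 483, a contradiction.
So at least one holds ⌈483/28⌉ = 18.

18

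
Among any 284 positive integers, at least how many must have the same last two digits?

The 284 positive integers fall into 100 possible two-digit endings.
If each of the 100 possible two-digit endings held at most 2, the total would be at most 100 × 2 = 200 < 284, a contradiction.
So at least one holds ⌈284/100⌉ = 3.

3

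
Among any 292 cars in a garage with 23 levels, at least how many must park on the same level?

13

If each of the 23 levels held at most 12, the total would be at most 23 × 12 = 276 < 292, a contradiction.
So at least one holds ⌈292/23⌉ = 13.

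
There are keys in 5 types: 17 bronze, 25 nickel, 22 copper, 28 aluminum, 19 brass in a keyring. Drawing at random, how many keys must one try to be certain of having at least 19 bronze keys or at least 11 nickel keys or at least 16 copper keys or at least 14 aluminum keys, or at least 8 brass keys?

The worst case stops just short of every target: all 17 bronze, 10 nickel, 15 copper, 13 aluminum, 7 brass — 17 + 10 + 15 + 13 + 7 = 62 keys.
One more key must push some type to its target, so 62 + 1 = 63.

63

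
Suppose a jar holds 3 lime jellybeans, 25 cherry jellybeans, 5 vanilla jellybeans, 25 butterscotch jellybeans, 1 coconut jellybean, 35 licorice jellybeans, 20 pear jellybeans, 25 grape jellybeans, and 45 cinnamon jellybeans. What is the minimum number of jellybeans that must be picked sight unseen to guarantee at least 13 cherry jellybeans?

To avoid cherry jellybeans as long as possible, exhaust the other 8 flavors first.
The worst case draws every non-cherry jellybean first: 3 + 5 + 25 + 1 + 35 + 20 + 25 + 45 = 159.
The next 13 draws are then forced to be cherry, giving 159 + 13 = 172.

172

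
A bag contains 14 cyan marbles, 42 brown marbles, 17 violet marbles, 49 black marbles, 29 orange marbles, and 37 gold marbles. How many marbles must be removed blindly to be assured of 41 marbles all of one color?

178

Treat the 6 colors as pigeonholes.
In the worst case we take at most 40 of each color, but all 14 cyan, all 17 violet, all 29 orange, and all 37 gold (fewer than 40), giving 14 + 40 + 17 + 40 + 29 + 37 = 177.
One more marble then forces some color to 41, so 177 + 1 = 178.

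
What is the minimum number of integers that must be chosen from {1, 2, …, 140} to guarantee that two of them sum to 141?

Partition {1, …, 140} into 70 pairs: {1,140}, {2,139}, …, {70,71}.
Choosing 70 integers — say the integers 1 through 70 — takes one from each pair and avoids the property.
Choosing 71 forces two into the same pair by pigeonhole, and those sum to 141. So 71.

71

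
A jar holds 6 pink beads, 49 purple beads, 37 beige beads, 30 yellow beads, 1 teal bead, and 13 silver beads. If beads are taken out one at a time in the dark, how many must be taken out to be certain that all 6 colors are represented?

The hardest color to obtain is teal: we could draw every other bead first — 136 − 1 = 135 beads — without a single teal one.
The next draw must be teal, so 135 + 1 = 136.

136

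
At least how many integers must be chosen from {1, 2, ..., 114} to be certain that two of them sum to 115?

Partition {1, …, 114} into 57 pairs: {1,114}, {2,113}, …, {57,58}.
Choosing 57 integers — say the integers 1 through 57 — takes one from each pair and avoids the property.
Choosing 58 forces two into the same pair by pigeonhole, and those sum to 115. So 58.

58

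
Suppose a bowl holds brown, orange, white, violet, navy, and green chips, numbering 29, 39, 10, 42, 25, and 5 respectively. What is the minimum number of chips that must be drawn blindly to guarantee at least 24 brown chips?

To avoid brown chips as long as possible, exhaust the other 5 colors first.
The worst case draws every non-brown chip first: 39 + 10 + 42 + 25 + 5 = 121.
The next 24 draws are then forced to be brown, giving 121 + 24 = 145.

145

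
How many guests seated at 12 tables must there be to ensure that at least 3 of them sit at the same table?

There are 12 tables acting as pigeonholes.
With 12 × 2 = 24 guests we could place exactly 2 in each, with no class reaching 3.
One more forces some class to hold 3, so 24 + 1 = 25.

25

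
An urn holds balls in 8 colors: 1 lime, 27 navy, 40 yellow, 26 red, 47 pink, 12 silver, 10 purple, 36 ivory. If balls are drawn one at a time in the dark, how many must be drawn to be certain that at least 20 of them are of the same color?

Treat the 8 colors as pigeonholes.
In the worst case we take at most 19 of each color, but all 1 lime, all 12 silver, and all 10 purple (fewer than 19), giving 1 + 19 + 19 + 19 + 19 + 12 + 10 + 19 = 118.
One more ball then forces some color to 20, so 118 + 1 = 119.

119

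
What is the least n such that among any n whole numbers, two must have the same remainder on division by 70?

Use the pigeonhole principle on residue classes: two integers differ by a multiple of 70 exactly when they share a remainder mod 70.
There are 70 residue classes mod 70, so 70 integers can all lie in distinct classes.
One more integer must repeat a residue, giving a difference divisible by 70. So n = 70 + 1 = 71.

71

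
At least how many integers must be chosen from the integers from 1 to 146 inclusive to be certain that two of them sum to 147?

Partition {1, …, 146} into 73 pairs: {1,146}, {2,145}, …, {73,74}.
Choosing 73 integers — say the integers 1 through 73 — takes one from each pair and avoids the property.
Choosing 74 forces two into the same pair by pigeonhole, and those sum to 147. So 74.

74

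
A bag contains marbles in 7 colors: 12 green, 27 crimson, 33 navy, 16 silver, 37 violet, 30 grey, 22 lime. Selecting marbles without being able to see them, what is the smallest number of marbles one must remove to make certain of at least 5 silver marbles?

166

To avoid silver marbles as long as possible, exhaust the other 6 colors first.
The worst case draws every non-silver marble first: 12 + 27 + 33 + 37 + 30 + 22 = 161.
The next 5 draws are then forced to be silver, giving 161 + 5 = 166.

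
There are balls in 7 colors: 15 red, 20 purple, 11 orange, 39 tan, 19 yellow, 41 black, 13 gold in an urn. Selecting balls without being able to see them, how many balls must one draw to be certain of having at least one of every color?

The hardest color to obtain is orange: we could draw every other ball first — 158 − 11 = 147 balls — without a single orange one.
The next draw must be orange, so 147 + 1 = 148.

148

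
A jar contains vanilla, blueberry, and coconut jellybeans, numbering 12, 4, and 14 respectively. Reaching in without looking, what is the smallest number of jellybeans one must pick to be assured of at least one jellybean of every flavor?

The hardest flavor to obtain is blueberry: we could draw every other jellybean first — 30 − 4 = 26 jellybeans — without a single blueberry one.
The next draw must be blueberry, so 26 + 1 = 27.

27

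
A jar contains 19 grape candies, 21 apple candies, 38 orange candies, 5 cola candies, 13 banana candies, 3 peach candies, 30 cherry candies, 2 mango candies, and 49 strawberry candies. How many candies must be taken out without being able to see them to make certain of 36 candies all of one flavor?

In the worst case we take at most 35 of each flavor, but all 19 grape, all 21 apple, all 5 cola, all 13 banana, all 3 peach, all 30 cherry, and all 2 mango (fewer than 35), giving 19 + 21 + 35 + 5 + 13 + 3 + 30 + 2 + 35 = 163.
One more candy then forces some flavor to 36, so 163 + 1 = 164.

164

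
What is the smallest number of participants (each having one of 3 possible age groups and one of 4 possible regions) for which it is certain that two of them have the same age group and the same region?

13

There are 3 × 4 = 12 (age group, region) combinations acting as pigeonholes.
With 12 participants we could place one in each, avoiding any repeat.
One more forces some (age group, region) pair to hold 2, so 12 + 1 = 13.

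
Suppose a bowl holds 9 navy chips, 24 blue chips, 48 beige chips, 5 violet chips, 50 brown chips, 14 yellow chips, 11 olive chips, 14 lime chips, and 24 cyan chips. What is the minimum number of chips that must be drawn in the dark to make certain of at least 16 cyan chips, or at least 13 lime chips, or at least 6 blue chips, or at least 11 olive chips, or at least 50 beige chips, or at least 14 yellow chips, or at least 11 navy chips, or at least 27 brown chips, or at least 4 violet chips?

Each of the 9 colors has its own threshold; avoid all of them simultaneously.
The worst case stops just short of every target: all 9 navy, 5 blue, all 48 beige, 3 violet, 26 brown, 13 yellow, 10 olive, 12 lime, 15 cyan — 9 + 5 + 48 + 3 + 26 + 13 + 10 + 12 + 15 = 141 chips.
One more chip must push some color to its target, so 141 + 1 = 142.

142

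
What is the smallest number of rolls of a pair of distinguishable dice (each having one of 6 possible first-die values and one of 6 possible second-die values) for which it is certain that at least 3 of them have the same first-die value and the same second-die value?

There are 6 × 6 = 36 (first-die value, second-die value) combinations acting as pigeonholes.
With 36 × 2 = 72 rolls of a pair of distinguishable dice we could place exactly 2 in each, with no (first-die value, second-die value) pair reaching 3.
One more forces some (first-die value, second-die value) pair to hold 3, so 72 + 1 = 73.

73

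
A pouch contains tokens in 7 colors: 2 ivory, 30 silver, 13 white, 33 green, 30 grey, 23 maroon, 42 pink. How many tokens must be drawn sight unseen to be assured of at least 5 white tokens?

165

To avoid white tokens as long as possible, exhaust the other 6 colors first.
The worst case draws every non-white token first: 2 + 30 + 33 + 30 + 23 + 42 = 160.
The next 5 draws are then forced to be white, giving 160 + 5 = 165.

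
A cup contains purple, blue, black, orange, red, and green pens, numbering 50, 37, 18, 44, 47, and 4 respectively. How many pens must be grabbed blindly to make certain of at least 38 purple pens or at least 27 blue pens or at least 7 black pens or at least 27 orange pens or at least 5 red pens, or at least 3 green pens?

Each of the 6 ink colors has its own threshold; avoid all of them simultaneously.
The worst case stops just short of every target: 37 purple, 26 blue, 6 black, 26 orange, 4 red, 2 green — 37 + 26 + 6 + 26 + 4 + 2 = 101 pens.
One more pen must push some ink color to its target, so 101 + 1 = 102.

102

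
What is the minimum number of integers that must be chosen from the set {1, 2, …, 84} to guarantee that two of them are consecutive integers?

Partition {1, …, 84} into 42 pairs: {1,2}, {3,4}, …, {83,84}.
Choosing 42 integers — say the 42 even numbers 2, 4, …, 84 — takes one from each pair and avoids the property.
Choosing 43 forces two into the same pair by pigeonhole, and those are consecutive. So 43.

43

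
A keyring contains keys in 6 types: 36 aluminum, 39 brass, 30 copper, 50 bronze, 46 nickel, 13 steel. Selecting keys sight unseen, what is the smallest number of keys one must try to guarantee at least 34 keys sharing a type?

176

In the worst case we take at most 33 of each type, but all 30 copper and all 13 steel (fewer than 33), giving 33 + 33 + 30 + 33 + 33 + 13 = 175.
One more key then forces some type to 34, so 175 + 1 = 176.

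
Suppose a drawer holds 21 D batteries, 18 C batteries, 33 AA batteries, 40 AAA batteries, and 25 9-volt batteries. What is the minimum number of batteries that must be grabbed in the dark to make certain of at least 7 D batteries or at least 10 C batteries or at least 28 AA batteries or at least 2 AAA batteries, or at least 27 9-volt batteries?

69

The worst case stops just short of every target: 6 D, 9 C, 27 AA, 1 AAA, all 25 9-volt — 6 + 9 + 27 + 1 + 25 = 68 batteries.
One more battery must push some type to its target, so 68 + 1 = 69.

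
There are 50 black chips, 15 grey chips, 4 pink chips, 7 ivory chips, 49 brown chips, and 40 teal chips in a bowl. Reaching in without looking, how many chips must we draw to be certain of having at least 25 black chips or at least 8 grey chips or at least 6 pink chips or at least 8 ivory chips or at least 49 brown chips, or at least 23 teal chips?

The worst case stops just short of every target: 24 black, 7 grey, all 4 pink, 7 ivory, 48 brown, 22 teal — 24 + 7 + 4 + 7 + 48 + 22 = 112 chips.
One more chip must push some color to its target, so 112 + 1 = 113.

113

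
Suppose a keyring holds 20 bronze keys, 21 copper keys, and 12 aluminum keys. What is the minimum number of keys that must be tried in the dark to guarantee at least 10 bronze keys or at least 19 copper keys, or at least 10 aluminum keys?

Each of the 3 types has its own threshold; avoid all of them simultaneously.
The worst case stops just short of every target: 9 bronze, 18 copper, 9 aluminum — 9 + 18 + 9 = 36 keys.
One more key must push some type to its target, so 36 + 1 = 37.

37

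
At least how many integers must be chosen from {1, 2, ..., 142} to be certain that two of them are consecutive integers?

72

Partition {1, …, 142} into 71 pairs: {1,2}, {3,4}, …, {141,142}.
Choosing 71 integers — say the 71 even numbers 2, 4, …, 142 — takes one from each pair and avoids the property.
Choosing 72 forces two into the same pair by pigeonhole, and those are consecutive. So 72.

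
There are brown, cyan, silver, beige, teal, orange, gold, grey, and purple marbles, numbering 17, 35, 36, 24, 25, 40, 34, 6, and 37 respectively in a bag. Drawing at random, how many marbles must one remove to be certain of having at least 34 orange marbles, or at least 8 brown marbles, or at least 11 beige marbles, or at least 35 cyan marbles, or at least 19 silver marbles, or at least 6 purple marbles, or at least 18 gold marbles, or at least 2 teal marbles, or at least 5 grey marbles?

Each of the 9 colors has its own threshold; avoid all of them simultaneously.
The worst case stops just short of every target: 7 brown, 34 cyan, 18 silver, 10 beige, 1 teal, 33 orange, 17 gold, 4 grey, 5 purple — 7 + 34 + 18 + 10 + 1 + 33 + 17 + 4 + 5 = 129 marbles.
One more marble must push some color to its target, so 129 + 1 = 130.

130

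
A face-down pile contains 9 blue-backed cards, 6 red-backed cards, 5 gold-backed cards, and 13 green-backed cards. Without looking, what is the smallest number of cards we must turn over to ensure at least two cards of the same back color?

Treat the 4 back colors as pigeonholes.
The worst case takes 1 card of each back color without reaching 2 of any: 4 × 1 = 4.
The next card must bring some back color to 2, so 4 + 1 = 5.

5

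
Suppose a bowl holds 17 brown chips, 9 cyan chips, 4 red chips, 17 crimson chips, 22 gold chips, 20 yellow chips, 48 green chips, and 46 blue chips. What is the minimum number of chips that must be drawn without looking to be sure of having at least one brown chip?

167

The worst case draws every non-brown chip first: 9 + 4 + 17 + 22 + 20 + 48 + 46 = 166.
The next draw is then forced to be brown, giving 166 + 1 = 167.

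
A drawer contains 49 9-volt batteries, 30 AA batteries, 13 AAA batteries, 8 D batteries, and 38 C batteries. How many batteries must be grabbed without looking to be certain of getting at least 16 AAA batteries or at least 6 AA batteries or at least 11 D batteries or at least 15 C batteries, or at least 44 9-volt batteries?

84

The worst case stops just short of every target: 43 9-volt, 5 AA, all 13 AAA, all 8 D, 14 C — 43 + 5 + 13 + 8 + 14 = 83 batteries.
One more battery must push some type to its target, so 83 + 1 = 84.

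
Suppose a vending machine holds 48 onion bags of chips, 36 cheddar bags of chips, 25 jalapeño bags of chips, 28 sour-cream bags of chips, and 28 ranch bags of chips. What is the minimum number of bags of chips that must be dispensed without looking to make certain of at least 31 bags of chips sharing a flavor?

Treat the 5 flavors as pigeonholes.
In the worst case we take at most 30 of each flavor, but all 25 jalapeño, all 28 sour-cream, and all 28 ranch (fewer than 30), giving 30 + 30 + 25 + 28 + 28 = 141.
One more bag of chips then forces some flavor to 31, so 141 + 1 = 142.

142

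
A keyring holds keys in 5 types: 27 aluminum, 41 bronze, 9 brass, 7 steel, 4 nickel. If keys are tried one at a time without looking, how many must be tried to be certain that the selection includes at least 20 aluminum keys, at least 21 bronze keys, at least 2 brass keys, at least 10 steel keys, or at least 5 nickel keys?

52

The worst case stops just short of every target: 19 aluminum, 20 bronze, 1 brass, all 7 steel, 4 nickel — 19 + 20 + 1 + 7 + 4 = 51 keys.
One more key must push some type to its target, so 51 + 1 = 52.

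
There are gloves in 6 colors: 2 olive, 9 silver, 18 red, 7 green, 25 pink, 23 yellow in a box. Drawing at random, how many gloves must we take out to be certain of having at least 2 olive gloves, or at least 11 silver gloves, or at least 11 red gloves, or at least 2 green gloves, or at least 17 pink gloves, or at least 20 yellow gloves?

57

Each of the 6 colors has its own threshold; avoid all of them simultaneously.
The worst case stops just short of every target: 1 olive, all 9 silver, 10 red, 1 green, 16 pink, 19 yellow — 1 + 9 + 10 + 1 + 16 + 19 = 56 gloves.
One more glove must push some color to its target, so 56 + 1 = 57.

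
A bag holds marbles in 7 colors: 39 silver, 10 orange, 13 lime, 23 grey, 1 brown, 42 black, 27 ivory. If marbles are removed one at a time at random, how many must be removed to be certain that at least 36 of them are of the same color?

In the worst case we take at most 35 of each color, but all 10 orange, all 13 lime, all 23 grey, all 1 brown, and all 27 ivory (fewer than 35), giving 35 + 10 + 13 + 23 + 1 + 35 + 27 = 144.
One more marble then forces some color to 36, so 144 + 1 = 145.

145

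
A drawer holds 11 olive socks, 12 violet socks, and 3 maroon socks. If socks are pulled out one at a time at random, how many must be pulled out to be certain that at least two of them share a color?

Treat the 3 colors as pigeonholes.
The worst case takes 1 sock of each color without reaching 2 of any: 3 × 1 = 3.
The next sock must bring some color to 2, so 3 + 1 = 4.

4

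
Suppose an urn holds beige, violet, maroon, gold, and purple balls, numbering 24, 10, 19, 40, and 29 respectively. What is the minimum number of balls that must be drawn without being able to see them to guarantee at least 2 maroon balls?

The worst case draws every non-maroon ball first: 24 + 10 + 40 + 29 = 103.
The next 2 draws are then forced to be maroon, giving 103 + 2 = 105.

105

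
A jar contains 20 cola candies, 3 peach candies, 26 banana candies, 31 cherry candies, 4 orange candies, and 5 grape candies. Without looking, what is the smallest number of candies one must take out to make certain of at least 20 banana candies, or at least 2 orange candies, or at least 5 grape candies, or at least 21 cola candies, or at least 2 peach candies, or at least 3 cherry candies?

Each of the 6 flavors has its own threshold; avoid all of them simultaneously.
The worst case stops just short of every target: 20 cola, 1 peach, 19 banana, 2 cherry, 1 orange, 4 grape — 20 + 1 + 19 + 2 + 1 + 4 = 47 candies.
One more candy must push some flavor to its target, so 47 + 1 = 48.

48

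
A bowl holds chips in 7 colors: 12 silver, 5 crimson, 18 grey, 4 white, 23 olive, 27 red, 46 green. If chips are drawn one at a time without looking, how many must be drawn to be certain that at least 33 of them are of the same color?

Treat the 7 colors as pigeonholes.
In the worst case we take at most 32 of each color, but all 12 silver, all 5 crimson, all 18 grey, all 4 white, all 23 olive, and all 27 red (fewer than 32), giving 12 + 5 + 18 + 4 + 23 + 27 + 32 = 121.
One more chip then forces some color to 33, so 121 + 1 = 122.

122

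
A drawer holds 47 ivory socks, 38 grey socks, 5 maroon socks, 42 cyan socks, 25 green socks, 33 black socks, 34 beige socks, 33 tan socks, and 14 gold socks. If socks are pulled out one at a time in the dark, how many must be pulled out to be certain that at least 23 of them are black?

261

The worst case draws every non-black sock first: 47 + 38 + 5 + 42 + 25 + 34 + 33 + 14 = 238.
The next 23 draws are then forced to be black, giving 238 + 23 = 261.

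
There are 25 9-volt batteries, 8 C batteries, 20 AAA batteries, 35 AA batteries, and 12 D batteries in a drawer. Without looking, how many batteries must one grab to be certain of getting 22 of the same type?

83

Treat the 5 types as pigeonholes.
In the worst case we take at most 21 of each type, but all 8 C, all 20 AAA, and all 12 D (fewer than 21), giving 21 + 8 + 20 + 21 + 12 = 82.
One more battery then forces some type to 22, so 82 + 1 = 83.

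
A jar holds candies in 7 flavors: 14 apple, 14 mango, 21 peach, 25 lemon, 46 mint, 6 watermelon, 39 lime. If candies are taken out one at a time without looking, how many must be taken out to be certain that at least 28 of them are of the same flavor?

135

Treat the 7 flavors as pigeonholes.
In the worst case we take at most 27 of each flavor, but all 14 apple, all 14 mango, all 21 peach, all 25 lemon, and all 6 watermelon (fewer than 27), giving 14 + 14 + 21 + 25 + 27 + 6 + 27 = 134.
One more candy then forces some flavor to 28, so 134 + 1 = 135.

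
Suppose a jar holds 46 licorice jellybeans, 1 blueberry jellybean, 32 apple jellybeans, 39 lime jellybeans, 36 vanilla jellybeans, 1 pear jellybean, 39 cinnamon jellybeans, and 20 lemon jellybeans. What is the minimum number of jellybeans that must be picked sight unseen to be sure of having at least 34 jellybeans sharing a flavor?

187

In the worst case we take at most 33 of each flavor, but all 1 blueberry, all 32 apple, all 1 pear, and all 20 lemon (fewer than 33), giving 33 + 1 + 32 + 33 + 33 + 1 + 33 + 20 = 186.
One more jellybean then forces some flavor to 34, so 186 + 1 = 187.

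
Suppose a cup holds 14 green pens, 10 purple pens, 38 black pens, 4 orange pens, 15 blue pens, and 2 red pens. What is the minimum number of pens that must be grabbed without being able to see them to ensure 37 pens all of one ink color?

82

Treat the 6 ink colors as pigeonholes.
In the worst case we take at most 36 of each ink color, but all 14 green, all 10 purple, all 4 orange, all 15 blue, and all 2 red (fewer than 36), giving 14 + 10 + 36 + 4 + 15 + 2 = 81.
One more pen then forces some ink color to 37, so 81 + 1 = 82.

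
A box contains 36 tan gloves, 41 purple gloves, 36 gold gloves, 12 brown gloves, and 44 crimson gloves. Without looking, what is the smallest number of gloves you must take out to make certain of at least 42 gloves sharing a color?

167

In the worst case we take at most 41 of each color, but all 36 tan, all 36 gold, and all 12 brown (fewer than 41), giving 36 + 41 + 36 + 12 + 41 = 166.
One more glove then forces some color to 42, so 166 + 1 = 167.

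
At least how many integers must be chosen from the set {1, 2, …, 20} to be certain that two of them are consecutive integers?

11

Partition {1, …, 20} into 10 pairs: {1,2}, {3,4}, …, {19,20}.
Choosing 10 integers — say the 10 even numbers 2, 4, …, 20 — takes one from each pair and avoids the property.
Choosing 11 forces two into the same pair by pigeonhole, and those are consecutive. So 11.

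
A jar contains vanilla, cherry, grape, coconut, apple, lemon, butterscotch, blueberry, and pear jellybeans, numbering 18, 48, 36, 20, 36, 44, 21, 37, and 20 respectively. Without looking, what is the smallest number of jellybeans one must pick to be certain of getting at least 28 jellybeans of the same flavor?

In the worst case we take at most 27 of each flavor, but all 18 vanilla, all 20 coconut, all 21 butterscotch, and all 20 pear (fewer than 27), giving 18 + 27 + 27 + 20 + 27 + 27 + 21 + 27 + 20 = 214.
One more jellybean then forces some flavor to 28, so 214 + 1 = 215.

215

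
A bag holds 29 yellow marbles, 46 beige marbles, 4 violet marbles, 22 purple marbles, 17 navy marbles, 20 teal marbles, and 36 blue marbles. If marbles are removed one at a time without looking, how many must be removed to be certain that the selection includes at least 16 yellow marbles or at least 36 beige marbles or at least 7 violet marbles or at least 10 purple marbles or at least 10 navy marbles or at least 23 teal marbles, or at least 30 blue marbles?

122

The worst case stops just short of every target: 15 yellow, 35 beige, all 4 violet, 9 purple, 9 navy, all 20 teal, 29 blue — 15 + 35 + 4 + 9 + 9 + 20 + 29 = 121 marbles.
One more marble must push some color to its target, so 121 + 1 = 122.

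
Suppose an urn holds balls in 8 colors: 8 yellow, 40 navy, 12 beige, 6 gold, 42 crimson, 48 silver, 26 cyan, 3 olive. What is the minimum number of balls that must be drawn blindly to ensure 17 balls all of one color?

94

Treat the 8 colors as pigeonholes.
In the worst case we take at most 16 of each color, but all 8 yellow, all 12 beige, all 6 gold, and all 3 olive (fewer than 16), giving 8 + 16 + 12 + 6 + 16 + 16 + 16 + 3 = 93.
One more ball then forces some color to 17, so 93 + 1 = 94.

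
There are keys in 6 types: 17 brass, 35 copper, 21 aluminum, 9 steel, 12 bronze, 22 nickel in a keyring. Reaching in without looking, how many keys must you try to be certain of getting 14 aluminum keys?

To avoid aluminum keys as long as possible, exhaust the other 5 types first.
The worst case draws every non-aluminum key first: 17 + 35 + 9 + 12 + 22 = 95.
The next 14 draws are then forced to be aluminum, giving 95 + 14 = 109.

109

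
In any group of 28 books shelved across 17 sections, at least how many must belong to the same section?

2

The 28 books fall into 17 sections.
If each of the 17 sections held at most 1, the total would be at most 17 × 1 = 17 < 28, a contradiction.
So at least one holds ⌈28/17⌉ = 2.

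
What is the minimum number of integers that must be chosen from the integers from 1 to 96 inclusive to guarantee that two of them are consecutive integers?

Partition {1, …, 96} into 48 pairs: {1,2}, {3,4}, …, {95,96}.
Choosing 48 integers — say the 48 even numbers 2, 4, …, 96 — takes one from each pair and avoids the property.
Choosing 49 forces two into the same pair by pigeonhole, and those are consecutive. So 49.

49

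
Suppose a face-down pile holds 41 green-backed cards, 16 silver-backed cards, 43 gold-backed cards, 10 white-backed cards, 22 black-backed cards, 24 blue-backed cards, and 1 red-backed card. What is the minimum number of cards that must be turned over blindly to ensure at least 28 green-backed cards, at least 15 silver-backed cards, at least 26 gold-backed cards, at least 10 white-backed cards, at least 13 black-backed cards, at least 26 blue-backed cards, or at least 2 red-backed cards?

113

The worst case stops just short of every target: 27 green-backed, 14 silver-backed, 25 gold-backed, 9 white-backed, 12 black-backed, all 24 blue-backed, 1 red-backed — 27 + 14 + 25 + 9 + 12 + 24 + 1 = 112 cards.
One more card must push some back color to its target, so 112 + 1 = 113.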